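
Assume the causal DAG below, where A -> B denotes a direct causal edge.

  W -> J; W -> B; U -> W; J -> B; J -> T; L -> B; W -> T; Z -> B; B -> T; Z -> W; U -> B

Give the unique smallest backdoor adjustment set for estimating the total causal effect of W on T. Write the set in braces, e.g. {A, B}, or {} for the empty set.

{U, Z}

Variables eligible for adjustment (non-descendants of W, excluding W and T): {L, U, Z}.
Backdoor paths from W to T:
  P1: W <- U -> B <- J -> T
  P2: W <- U -> B -> T
  P3: W <- Z -> B <- J -> T
  P4: W <- Z -> B -> T
The empty set is not sufficient: P2 (W <- U -> B -> T) has no collider blocking it and no conditioned non-collider, so it is open.
Try {U, Z}:
  P1: blocked at fork node U ∈ conditioning set.
  P2: blocked at fork node U ∈ conditioning set.
  P3: blocked at fork node Z ∈ conditioning set.
  P4: blocked at fork node Z ∈ conditioning set.
{U, Z} contains no descendant of W and blocks every backdoor path.
Every element of {U, Z} is needed (dropping U leaves P2 open; dropping Z leaves P4 open), so no proper subset is valid.
Among all size-2 subsets of the eligible variables, only {U, Z} blocks every backdoor path, so it is the unique smallest valid adjustment set.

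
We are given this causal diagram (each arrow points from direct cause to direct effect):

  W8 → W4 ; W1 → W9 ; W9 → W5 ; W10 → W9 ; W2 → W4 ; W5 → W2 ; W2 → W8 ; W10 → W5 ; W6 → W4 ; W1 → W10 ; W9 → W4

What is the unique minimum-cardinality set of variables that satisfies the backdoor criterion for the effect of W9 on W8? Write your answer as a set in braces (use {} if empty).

Variables eligible for adjustment (non-descendants of W9, excluding W9 and W8): {W1, W10, W6}.
Backdoor paths from W9 to W8:
  P1: W9 <- W1 -> W10 -> W5 -> W2 -> W8
  P2: W9 <- W1 -> W10 -> W5 -> W2 -> W4 <- W8
  P3: W9 <- W10 -> W5 -> W2 -> W8
  P4: W9 <- W10 -> W5 -> W2 -> W4 <- W8
The empty set is not sufficient: P1 (W9 <- W1 -> W10 -> W5 -> W2 -> W8) has no collider blocking it and no conditioned non-collider, so it is open.
Try {W10}:
  P1: blocked at chain node W10 ∈ conditioning set.
  P2: blocked at chain node W10 ∈ conditioning set.
  P3: blocked at fork node W10 ∈ conditioning set.
  P4: blocked at fork node W10 ∈ conditioning set.
{W10} contains no descendant of W9 and blocks every backdoor path.
No other singleton works — e.g. {W1} leaves P3 open — so {W10} is the unique smallest valid adjustment set.

{W10}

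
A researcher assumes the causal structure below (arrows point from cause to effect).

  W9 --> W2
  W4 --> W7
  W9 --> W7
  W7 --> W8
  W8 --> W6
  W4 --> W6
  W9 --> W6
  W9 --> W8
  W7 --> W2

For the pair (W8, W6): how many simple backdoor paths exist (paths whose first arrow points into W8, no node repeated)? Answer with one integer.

6

A backdoor path from W8 to W6 is any simple undirected path whose first edge points into W8 (i.e. leaves W8 via a parent).
Parents of W8: {W7, W9}.
Enumerating:
  P1: W8 <- W9 -> W7 <- W4 -> W6
  P2: W8 <- W9 -> W2 <- W7 <- W4 -> W6
  P3: W8 <- W9 -> W6
  P4: W8 <- W7 <- W4 -> W6
  P5: W8 <- W7 <- W9 -> W6
  P6: W8 <- W7 -> W2 <- W9 -> W6
That exhausts the simple backdoor paths. Count: 6.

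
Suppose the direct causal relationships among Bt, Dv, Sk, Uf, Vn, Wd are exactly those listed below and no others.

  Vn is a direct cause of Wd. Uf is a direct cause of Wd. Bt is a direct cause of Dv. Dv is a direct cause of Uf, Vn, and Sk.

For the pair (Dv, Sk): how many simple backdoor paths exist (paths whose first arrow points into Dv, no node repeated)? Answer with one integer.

0

A backdoor path from Dv to Sk is any simple undirected path whose first edge points into Dv (i.e. leaves Dv via a parent).
Parents of Dv: {Bt}.
No simple path from any parent of Dv reaches Sk without revisiting Dv, so there are no backdoor paths.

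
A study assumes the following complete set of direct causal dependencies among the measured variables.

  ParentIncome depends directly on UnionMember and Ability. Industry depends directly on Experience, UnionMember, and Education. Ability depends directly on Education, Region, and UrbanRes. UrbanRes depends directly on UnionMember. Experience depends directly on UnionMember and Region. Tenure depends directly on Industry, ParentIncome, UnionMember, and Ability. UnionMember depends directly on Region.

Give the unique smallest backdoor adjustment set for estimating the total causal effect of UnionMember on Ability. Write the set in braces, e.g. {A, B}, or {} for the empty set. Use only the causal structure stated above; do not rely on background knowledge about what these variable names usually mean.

Variables eligible for adjustment (non-descendants of UnionMember, excluding UnionMember and Ability): {Education, Region}.
Backdoor paths from UnionMember to Ability:
  P1: UnionMember <- Region -> Experience -> Industry <- Education -> Ability
  P2: UnionMember <- Region -> Experience -> Industry -> Tenure <- Ability
  P3: UnionMember <- Region -> Experience -> Industry -> Tenure <- ParentIncome <- Ability
  P4: UnionMember <- Region -> Ability
The empty set is not sufficient: P4 (UnionMember <- Region -> Ability) has no collider blocking it and no conditioned non-collider, so it is open.
Try {Region}:
  P1: blocked at fork node Region ∈ conditioning set.
  P2: blocked at fork node Region ∈ conditioning set.
  P3: blocked at fork node Region ∈ conditioning set.
  P4: blocked at fork node Region ∈ conditioning set.
{Region} contains no descendant of UnionMember and blocks every backdoor path.
No other singleton works — e.g. {Education} leaves P4 open — so {Region} is the unique smallest valid adjustment set.

{Region}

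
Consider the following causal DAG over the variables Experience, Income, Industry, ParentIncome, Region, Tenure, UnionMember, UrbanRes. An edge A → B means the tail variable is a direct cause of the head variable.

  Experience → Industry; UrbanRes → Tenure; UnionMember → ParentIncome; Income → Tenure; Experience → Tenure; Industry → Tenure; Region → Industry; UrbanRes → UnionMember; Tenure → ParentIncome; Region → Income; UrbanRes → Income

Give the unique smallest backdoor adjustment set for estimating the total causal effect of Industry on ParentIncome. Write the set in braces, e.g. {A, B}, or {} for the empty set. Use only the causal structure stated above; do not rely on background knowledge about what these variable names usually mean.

{Experience, Region}

Variables eligible for adjustment (non-descendants of Industry, excluding Industry and ParentIncome): {Experience, Income, Region, UnionMember, UrbanRes}.
Backdoor paths from Industry to ParentIncome:
  P1: Industry <- Region -> Income <- UrbanRes -> UnionMember -> ParentIncome
  P2: Industry <- Region -> Income <- UrbanRes -> Tenure -> ParentIncome
  P3: Industry <- Region -> Income -> Tenure <- UrbanRes -> UnionMember -> ParentIncome
  P4: Industry <- Region -> Income -> Tenure -> ParentIncome
  P5: Industry <- Experience -> Tenure <- UrbanRes -> UnionMember -> ParentIncome
  P6: Industry <- Experience -> Tenure <- Income <- UrbanRes -> UnionMember -> ParentIncome
  P7: Industry <- Experience -> Tenure -> ParentIncome
The empty set is not sufficient: P4 (Industry <- Region -> Income -> Tenure -> ParentIncome) has no collider blocking it and no conditioned non-collider, so it is open.
Try {Experience, Region}:
  P1: blocked at fork node Region ∈ conditioning set.
  P2: blocked at fork node Region ∈ conditioning set.
  P3: blocked at fork node Region ∈ conditioning set.
  P4: blocked at fork node Region ∈ conditioning set.
  P5: blocked at fork node Experience ∈ conditioning set.
  P6: blocked at fork node Experience ∈ conditioning set.
  P7: blocked at fork node Experience ∈ conditioning set.
{Experience, Region} contains no descendant of Industry and blocks every backdoor path.
Every element of {Experience, Region} is needed (dropping Experience leaves P7 open; dropping Region leaves P4 open), so no proper subset is valid.
Among all size-2 subsets of the eligible variables, only {Experience, Region} blocks every backdoor path, so it is the unique smallest valid adjustment set.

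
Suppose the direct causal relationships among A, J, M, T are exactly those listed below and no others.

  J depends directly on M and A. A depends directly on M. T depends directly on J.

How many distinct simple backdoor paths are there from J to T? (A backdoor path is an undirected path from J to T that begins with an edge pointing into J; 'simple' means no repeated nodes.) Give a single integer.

0

A backdoor path from J to T is any simple undirected path whose first edge points into J (i.e. leaves J via a parent).
Parents of J: {A, M}.
No simple path from any parent of J reaches T without revisiting J, so there are no backdoor paths.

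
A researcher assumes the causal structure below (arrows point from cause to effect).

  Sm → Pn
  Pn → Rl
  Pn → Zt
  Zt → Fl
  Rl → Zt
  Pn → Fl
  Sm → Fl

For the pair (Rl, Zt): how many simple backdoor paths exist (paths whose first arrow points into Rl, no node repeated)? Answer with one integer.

A backdoor path from Rl to Zt is any simple undirected path whose first edge points into Rl (i.e. leaves Rl via a parent).
Parents of Rl: {Pn}.
Enumerating:
  P1: Rl <- Pn <- Sm -> Fl <- Zt
  P2: Rl <- Pn -> Zt
  P3: Rl <- Pn -> Fl <- Zt
That exhausts the simple backdoor paths. Count: 3.

3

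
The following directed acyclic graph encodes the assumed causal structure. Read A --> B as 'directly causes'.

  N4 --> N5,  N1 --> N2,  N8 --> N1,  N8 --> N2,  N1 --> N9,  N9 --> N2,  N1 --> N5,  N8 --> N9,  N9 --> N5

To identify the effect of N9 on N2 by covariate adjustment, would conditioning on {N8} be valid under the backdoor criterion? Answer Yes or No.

No

Backdoor paths from N9 to N2 (paths whose first edge points into N9):
  P1: N9 <- N8 -> N1 -> N2
  P2: N9 <- N8 -> N2
  P3: N9 <- N1 <- N8 -> N2
  P4: N9 <- N1 -> N2
Condition 1 (no descendant of N9 in the set): holds — descendants of N9 are {N2, N5}; none are in {N8}.
Condition 2 (every backdoor path blocked by {N8}):
  P1: blocked at fork node N8 ∈ conditioning set.
  P2: blocked at fork node N8 ∈ conditioning set.
  P3: blocked at fork node N8 ∈ conditioning set.
  P4: open — no interior node is in the conditioning set.
{N8} does not satisfy the backdoor criterion.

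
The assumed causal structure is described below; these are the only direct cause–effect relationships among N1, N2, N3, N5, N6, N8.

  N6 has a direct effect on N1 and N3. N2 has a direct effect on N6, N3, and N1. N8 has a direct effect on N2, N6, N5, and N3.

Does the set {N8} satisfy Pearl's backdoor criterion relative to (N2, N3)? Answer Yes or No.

Backdoor paths from N2 to N3 (paths whose first edge points into N2):
  P1: N2 <- N8 -> N6 -> N3
  P2: N2 <- N8 -> N3
Condition 1 (no descendant of N2 in the set): holds — descendants of N2 are {N1, N3, N6}; none are in {N8}.
Condition 2 (every backdoor path blocked by {N8}):
  P1: blocked at fork node N8 ∈ conditioning set.
  P2: blocked at fork node N8 ∈ conditioning set.
{N8} satisfies the backdoor criterion.

Yes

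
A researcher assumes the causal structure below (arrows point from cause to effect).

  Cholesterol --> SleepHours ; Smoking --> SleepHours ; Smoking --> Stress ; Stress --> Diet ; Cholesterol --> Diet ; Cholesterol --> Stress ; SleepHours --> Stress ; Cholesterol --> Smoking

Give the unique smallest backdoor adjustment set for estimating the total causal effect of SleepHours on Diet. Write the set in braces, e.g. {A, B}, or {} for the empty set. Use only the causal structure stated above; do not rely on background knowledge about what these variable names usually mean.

Variables eligible for adjustment (non-descendants of SleepHours, excluding SleepHours and Diet): {Cholesterol, Smoking}.
Backdoor paths from SleepHours to Diet:
  P1: SleepHours <- Cholesterol -> Smoking -> Stress -> Diet
  P2: SleepHours <- Cholesterol -> Stress -> Diet
  P3: SleepHours <- Cholesterol -> Diet
  P4: SleepHours <- Smoking <- Cholesterol -> Stress -> Diet
  P5: SleepHours <- Smoking <- Cholesterol -> Diet
  P6: SleepHours <- Smoking -> Stress <- Cholesterol -> Diet
  P7: SleepHours <- Smoking -> Stress -> Diet
The empty set is not sufficient: P1 (SleepHours <- Cholesterol -> Smoking -> Stress -> Diet) has no collider blocking it and no conditioned non-collider, so it is open.
Try {Cholesterol, Smoking}:
  P1: blocked at fork node Cholesterol ∈ conditioning set.
  P2: blocked at fork node Cholesterol ∈ conditioning set.
  P3: blocked at fork node Cholesterol ∈ conditioning set.
  P4: blocked at chain node Smoking ∈ conditioning set.
  P5: blocked at chain node Smoking ∈ conditioning set.
  P6: blocked at fork node Smoking ∈ conditioning set.
  P7: blocked at fork node Smoking ∈ conditioning set.
{Cholesterol, Smoking} contains no descendant of SleepHours and blocks every backdoor path.
Every element of {Cholesterol, Smoking} is needed (dropping Cholesterol leaves P2 open; dropping Smoking leaves P7 open), so no proper subset is valid.
Among all size-2 subsets of the eligible variables, only {Cholesterol, Smoking} blocks every backdoor path, so it is the unique smallest valid adjustment set.

{Cholesterol, Smoking}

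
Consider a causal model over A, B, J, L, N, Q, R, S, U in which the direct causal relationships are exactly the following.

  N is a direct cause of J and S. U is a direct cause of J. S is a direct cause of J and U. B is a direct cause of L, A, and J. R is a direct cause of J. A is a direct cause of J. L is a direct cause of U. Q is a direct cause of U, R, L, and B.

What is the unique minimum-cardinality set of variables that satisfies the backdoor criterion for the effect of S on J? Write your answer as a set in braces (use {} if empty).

{N}

Variables eligible for adjustment (non-descendants of S, excluding S and J): {A, B, L, N, Q, R}.
Backdoor paths from S to J:
  P1: S <- N -> J
The empty set is not sufficient: P1 (S <- N -> J) has no collider blocking it and no conditioned non-collider, so it is open.
Try {N}:
  P1: blocked at fork node N ∈ conditioning set.
{N} contains no descendant of S and blocks every backdoor path.
No other singleton works — e.g. {Q} leaves P1 open — so {N} is the unique smallest valid adjustment set.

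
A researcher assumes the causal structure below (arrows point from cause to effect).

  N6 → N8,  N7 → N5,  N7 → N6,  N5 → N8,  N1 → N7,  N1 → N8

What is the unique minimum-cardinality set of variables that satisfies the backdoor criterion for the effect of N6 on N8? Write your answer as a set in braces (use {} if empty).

{N7}

Variables eligible for adjustment (non-descendants of N6, excluding N6 and N8): {N1, N5, N7}.
Backdoor paths from N6 to N8:
  P1: N6 <- N7 <- N1 -> N8
  P2: N6 <- N7 -> N5 -> N8
The empty set is not sufficient: P1 (N6 <- N7 <- N1 -> N8) has no collider blocking it and no conditioned non-collider, so it is open.
Try {N7}:
  P1: blocked at chain node N7 ∈ conditioning set.
  P2: blocked at fork node N7 ∈ conditioning set.
{N7} contains no descendant of N6 and blocks every backdoor path.
No other singleton works — e.g. {N1} leaves P2 open — so {N7} is the unique smallest valid adjustment set.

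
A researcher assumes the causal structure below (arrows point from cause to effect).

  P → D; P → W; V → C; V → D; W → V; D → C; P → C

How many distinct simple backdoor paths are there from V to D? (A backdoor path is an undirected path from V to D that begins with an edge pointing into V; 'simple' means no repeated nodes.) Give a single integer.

A backdoor path from V to D is any simple undirected path whose first edge points into V (i.e. leaves V via a parent).
Parents of V: {W}.
Enumerating:
  P1: V <- W <- P -> D
  P2: V <- W <- P -> C <- D
That exhausts the simple backdoor paths. Count: 2.

2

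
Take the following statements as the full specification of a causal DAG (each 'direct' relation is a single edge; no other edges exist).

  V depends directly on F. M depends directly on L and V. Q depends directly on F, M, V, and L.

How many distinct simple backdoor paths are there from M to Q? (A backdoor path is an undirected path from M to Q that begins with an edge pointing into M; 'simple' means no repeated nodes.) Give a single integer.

A backdoor path from M to Q is any simple undirected path whose first edge points into M (i.e. leaves M via a parent).
Parents of M: {L, V}.
Enumerating:
  P1: M <- V <- F -> Q
  P2: M <- V -> Q
  P3: M <- L -> Q
That exhausts the simple backdoor paths. Count: 3.

3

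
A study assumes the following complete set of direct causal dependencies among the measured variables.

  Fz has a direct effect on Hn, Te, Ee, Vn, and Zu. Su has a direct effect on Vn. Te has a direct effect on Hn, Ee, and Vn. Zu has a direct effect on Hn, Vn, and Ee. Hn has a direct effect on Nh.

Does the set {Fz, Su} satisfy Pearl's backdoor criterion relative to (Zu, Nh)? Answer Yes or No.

Yes

Backdoor paths from Zu to Nh (paths whose first edge points into Zu):
  P1: Zu <- Fz -> Te -> Hn -> Nh
  P2: Zu <- Fz -> Vn <- Te -> Hn -> Nh
  P3: Zu <- Fz -> Hn -> Nh
  P4: Zu <- Fz -> Ee <- Te -> Hn -> Nh
Condition 1 (no descendant of Zu in the set): holds — descendants of Zu are {Ee, Hn, Nh, Vn}; none are in {Fz, Su}.
Condition 2 (every backdoor path blocked by {Fz, Su}):
  P1: blocked at fork node Fz ∈ conditioning set.
  P2: blocked at fork node Fz ∈ conditioning set.
  P3: blocked at fork node Fz ∈ conditioning set.
  P4: blocked at fork node Fz ∈ conditioning set.
{Fz, Su} satisfies the backdoor criterion.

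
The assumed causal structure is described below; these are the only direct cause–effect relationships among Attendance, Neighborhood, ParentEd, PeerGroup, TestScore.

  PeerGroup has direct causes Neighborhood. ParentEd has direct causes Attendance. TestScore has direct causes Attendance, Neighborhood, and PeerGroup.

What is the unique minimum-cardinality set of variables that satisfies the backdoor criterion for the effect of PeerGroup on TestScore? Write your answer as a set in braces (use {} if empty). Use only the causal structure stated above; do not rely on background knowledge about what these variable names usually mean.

Variables eligible for adjustment (non-descendants of PeerGroup, excluding PeerGroup and TestScore): {Attendance, Neighborhood, ParentEd}.
Backdoor paths from PeerGroup to TestScore:
  P1: PeerGroup <- Neighborhood -> TestScore
The empty set is not sufficient: P1 (PeerGroup <- Neighborhood -> TestScore) has no collider blocking it and no conditioned non-collider, so it is open.
Try {Neighborhood}:
  P1: blocked at fork node Neighborhood ∈ conditioning set.
{Neighborhood} contains no descendant of PeerGroup and blocks every backdoor path.
No other singleton works — e.g. {Attendance} leaves P1 open — so {Neighborhood} is the unique smallest valid adjustment set.

{Neighborhood}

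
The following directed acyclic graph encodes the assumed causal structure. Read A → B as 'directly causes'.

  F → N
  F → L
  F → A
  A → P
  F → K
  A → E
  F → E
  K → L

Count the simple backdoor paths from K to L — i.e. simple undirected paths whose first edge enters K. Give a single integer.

1

A backdoor path from K to L is any simple undirected path whose first edge points into K (i.e. leaves K via a parent).
Parents of K: {F}.
Enumerating:
  P1: K <- F -> L
That exhausts the simple backdoor paths. Count: 1.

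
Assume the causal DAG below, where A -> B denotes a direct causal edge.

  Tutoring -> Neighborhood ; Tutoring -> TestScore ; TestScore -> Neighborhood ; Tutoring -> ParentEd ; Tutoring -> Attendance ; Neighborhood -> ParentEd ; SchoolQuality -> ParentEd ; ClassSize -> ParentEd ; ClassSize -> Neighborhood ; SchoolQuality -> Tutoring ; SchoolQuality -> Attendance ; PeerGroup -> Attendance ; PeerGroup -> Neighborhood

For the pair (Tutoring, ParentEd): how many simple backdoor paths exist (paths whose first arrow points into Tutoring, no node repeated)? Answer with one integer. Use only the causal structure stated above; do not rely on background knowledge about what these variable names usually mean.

A backdoor path from Tutoring to ParentEd is any simple undirected path whose first edge points into Tutoring (i.e. leaves Tutoring via a parent).
Parents of Tutoring: {SchoolQuality}.
Enumerating:
  P1: Tutoring <- SchoolQuality -> Attendance <- PeerGroup -> Neighborhood <- ClassSize -> ParentEd
  P2: Tutoring <- SchoolQuality -> Attendance <- PeerGroup -> Neighborhood -> ParentEd
  P3: Tutoring <- SchoolQuality -> ParentEd
That exhausts the simple backdoor paths. Count: 3.

3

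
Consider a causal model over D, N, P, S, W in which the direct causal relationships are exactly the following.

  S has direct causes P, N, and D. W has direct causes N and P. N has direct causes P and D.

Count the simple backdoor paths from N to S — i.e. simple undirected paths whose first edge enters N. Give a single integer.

2

A backdoor path from N to S is any simple undirected path whose first edge points into N (i.e. leaves N via a parent).
Parents of N: {D, P}.
Enumerating:
  P1: N <- D -> S
  P2: N <- P -> S
That exhausts the simple backdoor paths. Count: 2.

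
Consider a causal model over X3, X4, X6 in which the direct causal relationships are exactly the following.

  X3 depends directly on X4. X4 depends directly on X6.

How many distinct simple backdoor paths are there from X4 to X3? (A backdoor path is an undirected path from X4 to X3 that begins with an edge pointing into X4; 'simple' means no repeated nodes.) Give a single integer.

0

A backdoor path from X4 to X3 is any simple undirected path whose first edge points into X4 (i.e. leaves X4 via a parent).
Parents of X4: {X6}.
No simple path from any parent of X4 reaches X3 without revisiting X4, so there are no backdoor paths.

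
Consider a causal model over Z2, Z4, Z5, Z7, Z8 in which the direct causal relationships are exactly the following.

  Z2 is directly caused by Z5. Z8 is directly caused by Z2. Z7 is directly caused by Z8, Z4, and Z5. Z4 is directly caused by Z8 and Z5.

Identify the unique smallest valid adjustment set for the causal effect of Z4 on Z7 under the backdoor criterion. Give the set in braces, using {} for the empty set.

{Z5, Z8}

Variables eligible for adjustment (non-descendants of Z4, excluding Z4 and Z7): {Z2, Z5, Z8}.
Backdoor paths from Z4 to Z7:
  P1: Z4 <- Z5 -> Z2 -> Z8 -> Z7
  P2: Z4 <- Z5 -> Z7
  P3: Z4 <- Z8 <- Z2 <- Z5 -> Z7
  P4: Z4 <- Z8 -> Z7
The empty set is not sufficient: P1 (Z4 <- Z5 -> Z2 -> Z8 -> Z7) has no collider blocking it and no conditioned non-collider, so it is open.
Try {Z5, Z8}:
  P1: blocked at fork node Z5 ∈ conditioning set.
  P2: blocked at fork node Z5 ∈ conditioning set.
  P3: blocked at chain node Z8 ∈ conditioning set.
  P4: blocked at fork node Z8 ∈ conditioning set.
{Z5, Z8} contains no descendant of Z4 and blocks every backdoor path.
Every element of {Z5, Z8} is needed (dropping Z5 leaves P2 open; dropping Z8 leaves P4 open), so no proper subset is valid.
Among all size-2 subsets of the eligible variables, only {Z5, Z8} blocks every backdoor path, so it is the unique smallest valid adjustment set.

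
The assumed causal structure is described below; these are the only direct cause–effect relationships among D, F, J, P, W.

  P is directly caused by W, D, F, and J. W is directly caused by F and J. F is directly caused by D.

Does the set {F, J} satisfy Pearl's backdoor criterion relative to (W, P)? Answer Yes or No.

Yes

Backdoor paths from W to P (paths whose first edge points into W):
  P1: W <- F <- D -> P
  P2: W <- F -> P
  P3: W <- J -> P
Condition 1 (no descendant of W in the set): holds — descendants of W are {P}; none are in {F, J}.
Condition 2 (every backdoor path blocked by {F, J}):
  P1: blocked at chain node F ∈ conditioning set.
  P2: blocked at fork node F ∈ conditioning set.
  P3: blocked at fork node J ∈ conditioning set.
{F, J} satisfies the backdoor criterion.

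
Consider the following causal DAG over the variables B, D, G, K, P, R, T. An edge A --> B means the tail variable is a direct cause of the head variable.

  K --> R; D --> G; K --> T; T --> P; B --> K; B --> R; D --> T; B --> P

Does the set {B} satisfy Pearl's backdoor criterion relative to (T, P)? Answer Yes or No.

Yes

Backdoor paths from T to P (paths whose first edge points into T):
  P1: T <- K <- B -> P
  P2: T <- K -> R <- B -> P
Condition 1 (no descendant of T in the set): holds — descendants of T are {P}; none are in {B}.
Condition 2 (every backdoor path blocked by {B}):
  P1: blocked at fork node B ∈ conditioning set.
  P2: blocked at collider R (neither it nor any descendant is in the conditioning set).
{B} satisfies the backdoor criterion.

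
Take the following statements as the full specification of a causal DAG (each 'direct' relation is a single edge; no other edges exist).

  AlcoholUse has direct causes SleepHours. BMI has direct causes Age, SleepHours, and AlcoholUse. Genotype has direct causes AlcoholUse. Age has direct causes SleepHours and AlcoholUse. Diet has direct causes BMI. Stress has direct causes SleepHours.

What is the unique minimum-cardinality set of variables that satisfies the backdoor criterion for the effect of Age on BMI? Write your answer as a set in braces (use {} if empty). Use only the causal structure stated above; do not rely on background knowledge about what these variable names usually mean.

{AlcoholUse, SleepHours}

Variables eligible for adjustment (non-descendants of Age, excluding Age and BMI): {AlcoholUse, Genotype, SleepHours, Stress}.
Backdoor paths from Age to BMI:
  P1: Age <- SleepHours -> AlcoholUse -> BMI
  P2: Age <- SleepHours -> BMI
  P3: Age <- AlcoholUse <- SleepHours -> BMI
  P4: Age <- AlcoholUse -> BMI
The empty set is not sufficient: P1 (Age <- SleepHours -> AlcoholUse -> BMI) has no collider blocking it and no conditioned non-collider, so it is open.
Try {AlcoholUse, SleepHours}:
  P1: blocked at fork node SleepHours ∈ conditioning set.
  P2: blocked at fork node SleepHours ∈ conditioning set.
  P3: blocked at chain node AlcoholUse ∈ conditioning set.
  P4: blocked at fork node AlcoholUse ∈ conditioning set.
{AlcoholUse, SleepHours} contains no descendant of Age and blocks every backdoor path.
Every element of {AlcoholUse, SleepHours} is needed (dropping AlcoholUse leaves P4 open; dropping SleepHours leaves P2 open), so no proper subset is valid.
Among all size-2 subsets of the eligible variables, only {AlcoholUse, SleepHours} blocks every backdoor path, so it is the unique smallest valid adjustment set.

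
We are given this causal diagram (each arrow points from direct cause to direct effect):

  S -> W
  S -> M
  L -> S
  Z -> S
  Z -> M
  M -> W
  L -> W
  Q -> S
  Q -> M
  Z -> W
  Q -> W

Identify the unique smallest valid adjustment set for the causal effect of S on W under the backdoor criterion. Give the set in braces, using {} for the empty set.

Variables eligible for adjustment (non-descendants of S, excluding S and W): {L, Q, Z}.
Backdoor paths from S to W:
  P1: S <- L -> W
  P2: S <- Z -> M <- Q -> W
  P3: S <- Z -> M -> W
  P4: S <- Z -> W
  P5: S <- Q -> M <- Z -> W
  P6: S <- Q -> M -> W
  P7: S <- Q -> W
The empty set is not sufficient: P1 (S <- L -> W) has no collider blocking it and no conditioned non-collider, so it is open.
Try {L, Q, Z}:
  P1: blocked at fork node L ∈ conditioning set.
  P2: blocked at fork node Z ∈ conditioning set.
  P3: blocked at fork node Z ∈ conditioning set.
  P4: blocked at fork node Z ∈ conditioning set.
  P5: blocked at fork node Q ∈ conditioning set.
  P6: blocked at fork node Q ∈ conditioning set.
  P7: blocked at fork node Q ∈ conditioning set.
{L, Q, Z} contains no descendant of S and blocks every backdoor path.
Every element of {L, Q, Z} is needed (dropping L leaves P1 open; dropping Q leaves P6 open; dropping Z leaves P3 open), so no proper subset is valid.
Among all size-3 subsets of the eligible variables, only {L, Q, Z} blocks every backdoor path, so it is the unique smallest valid adjustment set.

{L, Q, Z}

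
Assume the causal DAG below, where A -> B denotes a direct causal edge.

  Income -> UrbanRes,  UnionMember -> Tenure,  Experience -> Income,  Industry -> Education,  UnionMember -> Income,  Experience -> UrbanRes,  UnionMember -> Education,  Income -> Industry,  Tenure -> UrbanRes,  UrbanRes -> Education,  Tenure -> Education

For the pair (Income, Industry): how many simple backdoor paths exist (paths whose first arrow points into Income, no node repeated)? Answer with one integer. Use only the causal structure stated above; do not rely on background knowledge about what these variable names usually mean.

A backdoor path from Income to Industry is any simple undirected path whose first edge points into Income (i.e. leaves Income via a parent).
Parents of Income: {Experience, UnionMember}.
Enumerating:
  P1: Income <- UnionMember -> Tenure -> UrbanRes -> Education <- Industry
  P2: Income <- UnionMember -> Tenure -> Education <- Industry
  P3: Income <- UnionMember -> Education <- Industry
  P4: Income <- Experience -> UrbanRes <- Tenure <- UnionMember -> Education <- Industry
  P5: Income <- Experience -> UrbanRes <- Tenure -> Education <- Industry
  P6: Income <- Experience -> UrbanRes -> Education <- Industry
That exhausts the simple backdoor paths. Count: 6.

6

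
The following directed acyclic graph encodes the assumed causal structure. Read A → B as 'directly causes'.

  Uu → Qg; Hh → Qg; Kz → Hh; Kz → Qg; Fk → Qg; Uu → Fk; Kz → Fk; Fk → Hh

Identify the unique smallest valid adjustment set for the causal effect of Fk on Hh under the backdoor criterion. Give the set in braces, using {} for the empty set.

{Kz}

Variables eligible for adjustment (non-descendants of Fk, excluding Fk and Hh): {Kz, Uu}.
Backdoor paths from Fk to Hh:
  P1: Fk <- Kz -> Hh
  P2: Fk <- Kz -> Qg <- Hh
  P3: Fk <- Uu -> Qg <- Kz -> Hh
  P4: Fk <- Uu -> Qg <- Hh
The empty set is not sufficient: P1 (Fk <- Kz -> Hh) has no collider blocking it and no conditioned non-collider, so it is open.
Try {Kz}:
  P1: blocked at fork node Kz ∈ conditioning set.
  P2: blocked at fork node Kz ∈ conditioning set.
  P3: blocked at collider Qg (neither it nor any descendant is in the conditioning set).
  P4: blocked at collider Qg (neither it nor any descendant is in the conditioning set).
{Kz} contains no descendant of Fk and blocks every backdoor path.
No other singleton works — e.g. {Uu} leaves P1 open — so {Kz} is the unique smallest valid adjustment set.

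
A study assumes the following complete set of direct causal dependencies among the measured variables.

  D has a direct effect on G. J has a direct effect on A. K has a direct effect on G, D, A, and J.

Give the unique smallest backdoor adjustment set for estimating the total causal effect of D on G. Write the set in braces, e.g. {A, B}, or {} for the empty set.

{K}

Variables eligible for adjustment (non-descendants of D, excluding D and G): {A, J, K}.
Backdoor paths from D to G:
  P1: D <- K -> G
The empty set is not sufficient: P1 (D <- K -> G) has no collider blocking it and no conditioned non-collider, so it is open.
Try {K}:
  P1: blocked at fork node K ∈ conditioning set.
{K} contains no descendant of D and blocks every backdoor path.
No other singleton works — e.g. {J} leaves P1 open — so {K} is the unique smallest valid adjustment set.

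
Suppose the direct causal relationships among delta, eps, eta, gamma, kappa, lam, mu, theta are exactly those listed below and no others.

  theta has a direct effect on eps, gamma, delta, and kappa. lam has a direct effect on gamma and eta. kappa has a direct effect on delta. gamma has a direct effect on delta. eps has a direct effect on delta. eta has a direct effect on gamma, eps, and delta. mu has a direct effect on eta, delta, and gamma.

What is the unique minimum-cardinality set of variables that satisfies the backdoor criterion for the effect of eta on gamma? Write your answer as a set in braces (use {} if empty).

Variables eligible for adjustment (non-descendants of eta, excluding eta and gamma): {kappa, lam, mu, theta}.
Backdoor paths from eta to gamma:
  P1: eta <- lam -> gamma
  P2: eta <- mu -> gamma
  P3: eta <- mu -> delta <- theta -> gamma
  P4: eta <- mu -> delta <- kappa <- theta -> gamma
  P5: eta <- mu -> delta <- gamma
  P6: eta <- mu -> delta <- eps <- theta -> gamma
The empty set is not sufficient: P1 (eta <- lam -> gamma) has no collider blocking it and no conditioned non-collider, so it is open.
Try {lam, mu}:
  P1: blocked at fork node lam ∈ conditioning set.
  P2: blocked at fork node mu ∈ conditioning set.
  P3: blocked at fork node mu ∈ conditioning set.
  P4: blocked at fork node mu ∈ conditioning set.
  P5: blocked at fork node mu ∈ conditioning set.
  P6: blocked at fork node mu ∈ conditioning set.
{lam, mu} contains no descendant of eta and blocks every backdoor path.
Every element of {lam, mu} is needed (dropping lam leaves P1 open; dropping mu leaves P2 open), so no proper subset is valid.
Among all size-2 subsets of the eligible variables, only {lam, mu} blocks every backdoor path, so it is the unique smallest valid adjustment set.

{lam, mu}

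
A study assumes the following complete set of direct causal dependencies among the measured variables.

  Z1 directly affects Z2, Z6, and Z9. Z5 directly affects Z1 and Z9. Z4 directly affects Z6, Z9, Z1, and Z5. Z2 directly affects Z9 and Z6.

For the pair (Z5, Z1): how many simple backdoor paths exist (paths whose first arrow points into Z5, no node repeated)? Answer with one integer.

7

A backdoor path from Z5 to Z1 is any simple undirected path whose first edge points into Z5 (i.e. leaves Z5 via a parent).
Parents of Z5: {Z4}.
Enumerating:
  P1: Z5 <- Z4 -> Z1
  P2: Z5 <- Z4 -> Z6 <- Z1
  P3: Z5 <- Z4 -> Z6 <- Z2 <- Z1
  P4: Z5 <- Z4 -> Z6 <- Z2 -> Z9 <- Z1
  P5: Z5 <- Z4 -> Z9 <- Z1
  P6: Z5 <- Z4 -> Z9 <- Z2 <- Z1
  P7: Z5 <- Z4 -> Z9 <- Z2 -> Z6 <- Z1
That exhausts the simple backdoor paths. Count: 7.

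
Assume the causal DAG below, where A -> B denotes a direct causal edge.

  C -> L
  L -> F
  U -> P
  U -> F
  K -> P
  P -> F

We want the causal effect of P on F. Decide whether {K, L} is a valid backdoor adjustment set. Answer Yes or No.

Backdoor paths from P to F (paths whose first edge points into P):
  P1: P <- U -> F
Condition 1 (no descendant of P in the set): holds — descendants of P are {F}; none are in {K, L}.
Condition 2 (every backdoor path blocked by {K, L}):
  P1: open — no interior node is in the conditioning set.
{K, L} does not satisfy the backdoor criterion.

No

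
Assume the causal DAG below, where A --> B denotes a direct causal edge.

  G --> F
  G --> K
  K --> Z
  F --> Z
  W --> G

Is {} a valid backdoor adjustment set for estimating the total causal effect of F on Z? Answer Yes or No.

Backdoor paths from F to Z (paths whose first edge points into F):
  P1: F <- G -> K -> Z
Condition 1 (no descendant of F in the set): holds — descendants of F are {Z}; none are in {}.
Condition 2 (every backdoor path blocked by {}):
  P1: open — no interior node is in the conditioning set.
{} does not satisfy the backdoor criterion.

No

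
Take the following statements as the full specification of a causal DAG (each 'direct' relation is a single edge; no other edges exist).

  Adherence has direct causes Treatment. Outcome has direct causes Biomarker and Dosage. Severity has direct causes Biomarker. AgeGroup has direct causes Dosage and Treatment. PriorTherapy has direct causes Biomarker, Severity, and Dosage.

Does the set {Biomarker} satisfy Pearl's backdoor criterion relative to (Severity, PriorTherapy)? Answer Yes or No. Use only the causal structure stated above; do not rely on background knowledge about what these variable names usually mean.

Yes

Backdoor paths from Severity to PriorTherapy (paths whose first edge points into Severity):
  P1: Severity <- Biomarker -> Outcome <- Dosage -> PriorTherapy
  P2: Severity <- Biomarker -> PriorTherapy
Condition 1 (no descendant of Severity in the set): holds — descendants of Severity are {PriorTherapy}; none are in {Biomarker}.
Condition 2 (every backdoor path blocked by {Biomarker}):
  P1: blocked at fork node Biomarker ∈ conditioning set.
  P2: blocked at fork node Biomarker ∈ conditioning set.
{Biomarker} satisfies the backdoor criterion.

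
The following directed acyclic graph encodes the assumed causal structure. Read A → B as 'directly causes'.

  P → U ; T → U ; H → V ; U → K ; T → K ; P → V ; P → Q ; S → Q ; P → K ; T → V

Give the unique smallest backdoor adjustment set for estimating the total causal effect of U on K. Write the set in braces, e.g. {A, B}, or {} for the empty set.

Variables eligible for adjustment (non-descendants of U, excluding U and K): {H, P, Q, S, T, V}.
Backdoor paths from U to K:
  P1: U <- P -> V <- T -> K
  P2: U <- P -> K
  P3: U <- T -> V <- P -> K
  P4: U <- T -> K
The empty set is not sufficient: P2 (U <- P -> K) has no collider blocking it and no conditioned non-collider, so it is open.
Try {P, T}:
  P1: blocked at fork node P ∈ conditioning set.
  P2: blocked at fork node P ∈ conditioning set.
  P3: blocked at fork node T ∈ conditioning set.
  P4: blocked at fork node T ∈ conditioning set.
{P, T} contains no descendant of U and blocks every backdoor path.
Every element of {P, T} is needed (dropping P leaves P2 open; dropping T leaves P4 open), so no proper subset is valid.
Among all size-2 subsets of the eligible variables, only {P, T} blocks every backdoor path, so it is the unique smallest valid adjustment set.

{P, T}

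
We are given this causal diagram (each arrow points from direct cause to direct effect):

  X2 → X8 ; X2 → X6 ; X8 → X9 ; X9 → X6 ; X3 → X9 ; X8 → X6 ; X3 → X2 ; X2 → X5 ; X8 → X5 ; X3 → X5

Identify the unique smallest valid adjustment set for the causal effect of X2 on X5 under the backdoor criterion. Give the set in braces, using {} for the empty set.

{X3}

Variables eligible for adjustment (non-descendants of X2, excluding X2 and X5): {X3}.
Backdoor paths from X2 to X5:
  P1: X2 <- X3 -> X9 <- X8 -> X5
  P2: X2 <- X3 -> X9 -> X6 <- X8 -> X5
  P3: X2 <- X3 -> X5
The empty set is not sufficient: P3 (X2 <- X3 -> X5) has no collider blocking it and no conditioned non-collider, so it is open.
Try {X3}:
  P1: blocked at fork node X3 ∈ conditioning set.
  P2: blocked at fork node X3 ∈ conditioning set.
  P3: blocked at fork node X3 ∈ conditioning set.
{X3} contains no descendant of X2 and blocks every backdoor path.
{X3} is the unique smallest valid adjustment set.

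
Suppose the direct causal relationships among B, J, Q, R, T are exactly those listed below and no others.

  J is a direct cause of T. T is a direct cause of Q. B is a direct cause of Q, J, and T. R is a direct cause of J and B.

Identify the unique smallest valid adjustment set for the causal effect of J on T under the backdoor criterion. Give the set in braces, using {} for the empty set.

Variables eligible for adjustment (non-descendants of J, excluding J and T): {B, R}.
Backdoor paths from J to T:
  P1: J <- R -> B -> T
  P2: J <- R -> B -> Q <- T
  P3: J <- B -> T
  P4: J <- B -> Q <- T
The empty set is not sufficient: P1 (J <- R -> B -> T) has no collider blocking it and no conditioned non-collider, so it is open.
Try {B}:
  P1: blocked at chain node B ∈ conditioning set.
  P2: blocked at chain node B ∈ conditioning set.
  P3: blocked at fork node B ∈ conditioning set.
  P4: blocked at fork node B ∈ conditioning set.
{B} contains no descendant of J and blocks every backdoor path.
No other singleton works — e.g. {R} leaves P3 open — so {B} is the unique smallest valid adjustment set.

{B}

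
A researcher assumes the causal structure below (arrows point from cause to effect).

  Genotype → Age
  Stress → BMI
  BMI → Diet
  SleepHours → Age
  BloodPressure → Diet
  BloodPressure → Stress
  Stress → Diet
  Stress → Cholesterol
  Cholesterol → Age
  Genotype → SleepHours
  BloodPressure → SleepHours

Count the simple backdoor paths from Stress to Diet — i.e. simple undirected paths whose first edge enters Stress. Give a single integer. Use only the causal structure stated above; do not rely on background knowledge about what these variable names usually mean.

A backdoor path from Stress to Diet is any simple undirected path whose first edge points into Stress (i.e. leaves Stress via a parent).
Parents of Stress: {BloodPressure}.
Enumerating:
  P1: Stress <- BloodPressure -> Diet
That exhausts the simple backdoor paths. Count: 1.

1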